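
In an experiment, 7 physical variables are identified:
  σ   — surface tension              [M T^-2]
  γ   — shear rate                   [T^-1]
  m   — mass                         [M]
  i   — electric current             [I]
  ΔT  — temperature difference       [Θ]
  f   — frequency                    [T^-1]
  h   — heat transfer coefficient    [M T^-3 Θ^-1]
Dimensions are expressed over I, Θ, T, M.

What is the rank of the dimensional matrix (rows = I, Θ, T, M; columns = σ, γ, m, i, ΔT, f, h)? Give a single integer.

Exponent matrix [I,Θ,T,M] × [σ,γ,m,i,ΔT,f,h]:
  I: [ 0  0  0  1  0  0  0]
  Θ: [ 0  0  0  0  1  0 -1]
  T: [-2 -1  0  0  0 -1 -3]
  M: [ 1  0  1  0  0  0  1]
Row reduction gives pivot columns σ,γ,i,ΔT; rank = 4

4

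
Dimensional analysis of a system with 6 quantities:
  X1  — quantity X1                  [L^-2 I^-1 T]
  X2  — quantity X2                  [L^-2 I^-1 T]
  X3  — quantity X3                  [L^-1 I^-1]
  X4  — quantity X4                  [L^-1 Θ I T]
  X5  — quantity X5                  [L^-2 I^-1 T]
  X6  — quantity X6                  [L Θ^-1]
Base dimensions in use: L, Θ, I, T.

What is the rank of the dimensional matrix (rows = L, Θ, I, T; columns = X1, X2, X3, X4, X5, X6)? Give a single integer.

3

Exponent matrix [L,Θ,I,T] × [X1,X2,X3,X4,X5,X6]:
  L: [-2 -2 -1 -1 -2  1]
  Θ: [ 0  0  0  1  0 -1]
  I: [-1 -1 -1  1 -1  0]
  T: [ 1  1  0  1  1  0]
Row reduction gives pivot columns X1,X3,X4; rank = 3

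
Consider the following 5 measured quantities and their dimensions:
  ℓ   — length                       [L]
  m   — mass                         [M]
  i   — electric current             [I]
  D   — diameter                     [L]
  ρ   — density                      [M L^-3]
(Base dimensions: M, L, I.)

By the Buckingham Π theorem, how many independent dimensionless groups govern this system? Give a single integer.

Dimensional matrix (M×L×I by ℓ×m×i×D×ρ):
  M: [ 0  1  0  0  1]
  L: [ 1  0  0  1 -3]
  I: [ 0  0  1  0  0]
Row reduction gives pivot columns ℓ,m,i; rank = 3
n=5, r=3 ⇒ 2 dimensionless groups

2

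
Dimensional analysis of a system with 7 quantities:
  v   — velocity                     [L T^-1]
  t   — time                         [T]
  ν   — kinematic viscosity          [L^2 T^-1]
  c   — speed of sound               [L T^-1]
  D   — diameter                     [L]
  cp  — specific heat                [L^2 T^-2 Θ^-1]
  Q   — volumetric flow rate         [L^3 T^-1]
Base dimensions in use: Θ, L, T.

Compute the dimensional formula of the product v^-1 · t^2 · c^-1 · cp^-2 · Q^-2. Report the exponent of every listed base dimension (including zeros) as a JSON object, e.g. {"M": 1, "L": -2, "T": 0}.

{"Θ": 2, "L": -12, "T": 10}

Write exponents as rows Θ,L,T / cols v,t,ν,c,D,cp,Q:
  Θ: [ 0  0  0  0  0 -1  0]
  L: [ 1  0  2  1  1  2  3]
  T: [-1  1 -1 -1  0 -2 -1]
  [Θ]: (-1)·0+(2)·0+(-1)·0+(-2)·-1+(-2)·0 = 2
  [L]: (-1)·1+(2)·0+(-1)·1+(-2)·2+(-2)·3 = -12
  [T]: (-1)·-1+(2)·1+(-1)·-1+(-2)·-2+(-2)·-1 = 10
⇒ Θ^2 L^-12 T^10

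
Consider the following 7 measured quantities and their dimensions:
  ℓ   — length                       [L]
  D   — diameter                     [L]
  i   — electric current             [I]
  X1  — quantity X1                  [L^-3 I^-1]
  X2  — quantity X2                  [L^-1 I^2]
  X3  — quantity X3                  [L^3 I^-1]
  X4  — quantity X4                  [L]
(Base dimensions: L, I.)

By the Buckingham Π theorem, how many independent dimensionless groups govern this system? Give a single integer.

5

Dimensional matrix (L×I by ℓ×D×i×X1×X2×X3×X4):
  L: [ 1  1  0 -3 -1  3  1]
  I: [ 0  0  1 -1  2 -1  0]
Row reduction gives pivot columns ℓ,i; rank = 2
7 vars − rank 2 = 5 Π groups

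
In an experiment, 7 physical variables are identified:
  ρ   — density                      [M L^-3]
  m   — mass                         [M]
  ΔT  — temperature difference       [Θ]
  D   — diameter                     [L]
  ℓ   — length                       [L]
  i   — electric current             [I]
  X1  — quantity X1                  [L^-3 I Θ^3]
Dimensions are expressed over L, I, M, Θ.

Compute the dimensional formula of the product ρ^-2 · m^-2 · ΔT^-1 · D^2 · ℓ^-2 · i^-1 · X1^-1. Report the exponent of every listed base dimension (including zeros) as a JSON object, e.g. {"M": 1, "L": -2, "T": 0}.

Write exponents as rows L,I,M,Θ / cols ρ,m,ΔT,D,ℓ,i,X1:
  L: [-3  0  0  1  1  0 -3]
  I: [ 0  0  0  0  0  1  1]
  M: [ 1  1  0  0  0  0  0]
  Θ: [ 0  0  1  0  0  0  3]
  [L]: (-2)·-3+(-2)·0+(-1)·0+(2)·1+(-2)·1+(-1)·0+(-1)·-3 = 9
  [I]: (-2)·0+(-2)·0+(-1)·0+(2)·0+(-2)·0+(-1)·1+(-1)·1 = -2
  [M]: (-2)·1+(-2)·1+(-1)·0+(2)·0+(-2)·0+(-1)·0+(-1)·0 = -4
  [Θ]: (-2)·0+(-2)·0+(-1)·1+(2)·0+(-2)·0+(-1)·0+(-1)·3 = -4
⇒ L^9 I^-2 M^-4 Θ^-4

{"L": 9, "I": -2, "M": -4, "Θ": -4}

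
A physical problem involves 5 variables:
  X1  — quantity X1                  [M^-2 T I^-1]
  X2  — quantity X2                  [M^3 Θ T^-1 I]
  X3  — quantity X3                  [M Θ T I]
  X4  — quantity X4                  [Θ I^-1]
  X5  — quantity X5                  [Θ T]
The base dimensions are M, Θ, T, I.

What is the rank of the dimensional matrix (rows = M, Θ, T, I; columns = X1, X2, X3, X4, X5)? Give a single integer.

3

Dimensional matrix (M×Θ×T×I by X1×X2×X3×X4×X5):
  M: [-2  3  1  0  0]
  Θ: [ 0  1  1  1  1]
  T: [ 1 -1  1  0  1]
  I: [-1  1  1 -1  0]
RREF → pivots at {X1,X2,X3} ⇒ r = 3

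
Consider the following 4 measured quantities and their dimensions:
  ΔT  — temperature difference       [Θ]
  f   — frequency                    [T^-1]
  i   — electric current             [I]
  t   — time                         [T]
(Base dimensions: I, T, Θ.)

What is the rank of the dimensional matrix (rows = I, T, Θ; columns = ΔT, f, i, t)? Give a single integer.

3

Exponent matrix [I,T,Θ] × [ΔT,f,i,t]:
  I: [ 0  0  1  0]
  T: [ 0 -1  0  1]
  Θ: [ 1  0  0  0]
Echelon form has 3 nonzero rows (pivots: ΔT,f,i)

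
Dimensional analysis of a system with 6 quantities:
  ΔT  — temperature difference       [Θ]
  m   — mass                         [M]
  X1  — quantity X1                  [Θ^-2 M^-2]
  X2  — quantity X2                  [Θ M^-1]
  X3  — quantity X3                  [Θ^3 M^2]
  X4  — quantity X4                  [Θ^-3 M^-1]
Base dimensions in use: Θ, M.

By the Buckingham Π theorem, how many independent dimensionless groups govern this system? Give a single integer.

4

Write exponents as rows Θ,M / cols ΔT,m,X1,X2,X3,X4:
  Θ: [ 1  0 -2  1  3 -3]
  M: [ 0  1 -2 -1  2 -1]
RREF → pivots at {ΔT,m} ⇒ r = 2
n=6, r=2 ⇒ 4 dimensionless groups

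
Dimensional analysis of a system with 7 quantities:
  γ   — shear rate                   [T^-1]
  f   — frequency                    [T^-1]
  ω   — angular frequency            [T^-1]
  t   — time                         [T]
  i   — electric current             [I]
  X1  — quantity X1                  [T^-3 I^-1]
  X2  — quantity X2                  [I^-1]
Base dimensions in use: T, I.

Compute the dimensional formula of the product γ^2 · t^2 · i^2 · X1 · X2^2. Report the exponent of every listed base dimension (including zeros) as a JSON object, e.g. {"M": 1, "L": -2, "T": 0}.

{"T": -3, "I": -1}

Write exponents as rows T,I / cols γ,f,ω,t,i,X1,X2:
  T: [-1 -1 -1  1  0 -3  0]
  I: [ 0  0  0  0  1 -1 -1]
  [T]: (2)·-1+(2)·1+(2)·0+(1)·-3+(2)·0 = -3
  [I]: (2)·0+(2)·0+(2)·1+(1)·-1+(2)·-1 = -1
⇒ T^-3 I^-1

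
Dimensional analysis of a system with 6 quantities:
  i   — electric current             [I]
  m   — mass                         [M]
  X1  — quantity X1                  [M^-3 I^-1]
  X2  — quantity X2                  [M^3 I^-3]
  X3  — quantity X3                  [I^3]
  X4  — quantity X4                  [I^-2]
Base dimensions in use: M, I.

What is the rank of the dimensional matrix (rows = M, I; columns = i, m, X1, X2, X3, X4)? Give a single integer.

Write exponents as rows M,I / cols i,m,X1,X2,X3,X4:
  M: [ 0  1 -3  3  0  0]
  I: [ 1  0 -1 -3  3 -2]
Row reduction gives pivot columns i,m; rank = 2

2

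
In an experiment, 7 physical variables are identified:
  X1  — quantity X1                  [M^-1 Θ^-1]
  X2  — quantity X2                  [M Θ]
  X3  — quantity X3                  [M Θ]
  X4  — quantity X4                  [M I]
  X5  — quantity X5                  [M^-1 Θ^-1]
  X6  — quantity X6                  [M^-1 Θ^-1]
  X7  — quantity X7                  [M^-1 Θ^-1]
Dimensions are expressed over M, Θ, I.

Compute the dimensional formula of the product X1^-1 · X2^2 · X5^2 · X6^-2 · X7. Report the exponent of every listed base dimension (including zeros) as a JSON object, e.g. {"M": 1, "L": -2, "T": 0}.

Exponent matrix [M,Θ,I] × [X1,X2,X3,X4,X5,X6,X7]:
  M: [-1  1  1  1 -1 -1 -1]
  Θ: [-1  1  1  0 -1 -1 -1]
  I: [ 0  0  0  1  0  0  0]
  [M]: (-1)·-1+(2)·1+(2)·-1+(-2)·-1+(1)·-1 = 2
  [Θ]: (-1)·-1+(2)·1+(2)·-1+(-2)·-1+(1)·-1 = 2
  [I]: (-1)·0+(2)·0+(2)·0+(-2)·0+(1)·0 = 0
⇒ M^2 Θ^2

{"M": 2, "Θ": 2, "I": 0}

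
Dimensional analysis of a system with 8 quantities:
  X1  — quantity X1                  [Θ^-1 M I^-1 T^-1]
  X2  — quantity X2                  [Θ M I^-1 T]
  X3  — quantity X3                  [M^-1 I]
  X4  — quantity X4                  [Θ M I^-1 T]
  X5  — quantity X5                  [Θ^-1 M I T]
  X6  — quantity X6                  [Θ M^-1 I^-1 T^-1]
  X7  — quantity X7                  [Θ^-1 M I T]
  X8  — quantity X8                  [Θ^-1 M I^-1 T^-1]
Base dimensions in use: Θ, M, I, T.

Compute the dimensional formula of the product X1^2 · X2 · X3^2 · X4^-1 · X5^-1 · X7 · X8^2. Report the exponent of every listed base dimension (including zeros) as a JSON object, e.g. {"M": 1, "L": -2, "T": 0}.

Exponent matrix [Θ,M,I,T] × [X1,X2,X3,X4,X5,X6,X7,X8]:
  Θ: [-1  1  0  1 -1  1 -1 -1]
  M: [ 1  1 -1  1  1 -1  1  1]
  I: [-1 -1  1 -1  1 -1  1 -1]
  T: [-1  1  0  1  1 -1  1 -1]
  [Θ]: (2)·-1+(1)·1+(2)·0+(-1)·1+(-1)·-1+(1)·-1+(2)·-1 = -4
  [M]: (2)·1+(1)·1+(2)·-1+(-1)·1+(-1)·1+(1)·1+(2)·1 = 2
  [I]: (2)·-1+(1)·-1+(2)·1+(-1)·-1+(-1)·1+(1)·1+(2)·-1 = -2
  [T]: (2)·-1+(1)·1+(2)·0+(-1)·1+(-1)·1+(1)·1+(2)·-1 = -4
⇒ Θ^-4 M^2 I^-2 T^-4

{"Θ": -4, "M": 2, "I": -2, "T": -4}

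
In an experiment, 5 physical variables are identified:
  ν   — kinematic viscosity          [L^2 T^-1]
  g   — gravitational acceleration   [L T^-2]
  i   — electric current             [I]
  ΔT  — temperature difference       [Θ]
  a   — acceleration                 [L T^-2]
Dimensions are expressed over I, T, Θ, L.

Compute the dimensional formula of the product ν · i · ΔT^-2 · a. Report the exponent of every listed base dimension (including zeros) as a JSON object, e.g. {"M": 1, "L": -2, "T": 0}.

Dimensional matrix (I×T×Θ×L by ν×g×i×ΔT×a):
  I: [ 0  0  1  0  0]
  T: [-1 -2  0  0 -2]
  Θ: [ 0  0  0  1  0]
  L: [ 2  1  0  0  1]
  [I]: (1)·0+(1)·1+(-2)·0+(1)·0 = 1
  [T]: (1)·-1+(1)·0+(-2)·0+(1)·-2 = -3
  [Θ]: (1)·0+(1)·0+(-2)·1+(1)·0 = -2
  [L]: (1)·2+(1)·0+(-2)·0+(1)·1 = 3
⇒ I T^-3 Θ^-2 L^3

{"I": 1, "T": -3, "Θ": -2, "L": 3}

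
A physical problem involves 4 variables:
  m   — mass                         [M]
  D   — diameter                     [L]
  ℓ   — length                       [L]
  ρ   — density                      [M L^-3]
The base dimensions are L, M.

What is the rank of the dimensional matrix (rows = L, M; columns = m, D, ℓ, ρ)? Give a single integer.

2

Write exponents as rows L,M / cols m,D,ℓ,ρ:
  L: [ 0  1  1 -3]
  M: [ 1  0  0  1]
Echelon form has 2 nonzero rows (pivots: m,D)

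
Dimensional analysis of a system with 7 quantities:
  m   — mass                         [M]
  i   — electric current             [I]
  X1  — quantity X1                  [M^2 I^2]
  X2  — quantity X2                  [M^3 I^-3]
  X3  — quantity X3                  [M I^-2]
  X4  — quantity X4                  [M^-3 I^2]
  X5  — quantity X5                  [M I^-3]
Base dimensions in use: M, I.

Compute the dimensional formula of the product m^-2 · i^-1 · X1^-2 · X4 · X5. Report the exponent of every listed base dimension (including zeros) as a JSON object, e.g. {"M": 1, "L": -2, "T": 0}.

Write exponents as rows M,I / cols m,i,X1,X2,X3,X4,X5:
  M: [ 1  0  2  3  1 -3  1]
  I: [ 0  1  2 -3 -2  2 -3]
  [M]: (-2)·1+(-1)·0+(-2)·2+(1)·-3+(1)·1 = -8
  [I]: (-2)·0+(-1)·1+(-2)·2+(1)·2+(1)·-3 = -6
⇒ M^-8 I^-6

{"M": -8, "I": -6}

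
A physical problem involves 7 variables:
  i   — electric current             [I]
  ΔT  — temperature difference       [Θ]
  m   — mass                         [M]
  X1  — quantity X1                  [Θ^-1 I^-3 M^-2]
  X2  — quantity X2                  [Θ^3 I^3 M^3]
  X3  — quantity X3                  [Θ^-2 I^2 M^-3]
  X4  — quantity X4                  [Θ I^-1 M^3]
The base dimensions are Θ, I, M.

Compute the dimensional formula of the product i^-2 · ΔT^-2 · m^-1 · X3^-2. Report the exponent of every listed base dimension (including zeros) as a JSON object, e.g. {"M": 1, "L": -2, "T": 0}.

Exponent matrix [Θ,I,M] × [i,ΔT,m,X1,X2,X3,X4]:
  Θ: [ 0  1  0 -1  3 -2  1]
  I: [ 1  0  0 -3  3  2 -1]
  M: [ 0  0  1 -2  3 -3  3]
  [Θ]: (-2)·0+(-2)·1+(-1)·0+(-2)·-2 = 2
  [I]: (-2)·1+(-2)·0+(-1)·0+(-2)·2 = -6
  [M]: (-2)·0+(-2)·0+(-1)·1+(-2)·-3 = 5
⇒ Θ^2 I^-6 M^5

{"Θ": 2, "I": -6, "M": 5}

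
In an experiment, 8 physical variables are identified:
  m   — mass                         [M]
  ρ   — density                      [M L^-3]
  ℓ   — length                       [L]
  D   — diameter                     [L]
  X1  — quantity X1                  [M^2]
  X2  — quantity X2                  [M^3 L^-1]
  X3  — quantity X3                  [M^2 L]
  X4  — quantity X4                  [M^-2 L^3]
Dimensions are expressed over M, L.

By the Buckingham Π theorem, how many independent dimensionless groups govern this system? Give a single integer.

Dimensional matrix (M×L by m×ρ×ℓ×D×X1×X2×X3×X4):
  M: [ 1  1  0  0  2  3  2 -2]
  L: [ 0 -3  1  1  0 -1  1  3]
Echelon form has 2 nonzero rows (pivots: m,ρ)
8 vars − rank 2 = 6 Π groups

6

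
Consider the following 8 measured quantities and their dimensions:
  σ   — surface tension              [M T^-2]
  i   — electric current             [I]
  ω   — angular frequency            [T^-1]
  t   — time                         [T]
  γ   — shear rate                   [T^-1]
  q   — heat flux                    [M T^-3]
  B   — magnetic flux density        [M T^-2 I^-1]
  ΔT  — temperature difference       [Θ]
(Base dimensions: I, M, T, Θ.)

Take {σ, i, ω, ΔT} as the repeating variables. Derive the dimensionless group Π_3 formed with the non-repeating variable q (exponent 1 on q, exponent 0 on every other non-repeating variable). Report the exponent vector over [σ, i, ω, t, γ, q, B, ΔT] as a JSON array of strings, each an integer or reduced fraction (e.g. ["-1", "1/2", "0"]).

["-1", "0", "-1", "0", "0", "1", "0", "0"]

Exponent matrix [I,M,T,Θ] × [σ,i,ω,t,γ,q,B,ΔT]:
  I: [ 0  1  0  0  0  0 -1  0]
  M: [ 1  0  0  0  0  1  1  0]
  T: [-2  0 -1  1 -1 -3 -2  0]
  Θ: [ 0  0  0  0  0  0  0  1]
Row reduction gives pivot columns σ,i,ω,ΔT; rank = 4
Repeat: σ,i,ω,ΔT; free: t,γ,q,B
RREF:
  r0: [   1    0    0    0    0    1    1    0]
  r1: [   0    1    0    0    0    0   -1    0]
  r2: [   0    0    1   -1    1    1    0    0]
  r3: [   0    0    0    0    0    0    0    1]
Fix exponent of q at 1, t at 0, γ at 0, B at 0; solve each RREF row for its pivot's exponent:
  r0: exp(σ) + (1)·1 = 0 ⇒ exp(σ) = -1
  r1: exp(i) + (0)·1 = 0 ⇒ exp(i) = 0
  r2: exp(ω) + (1)·1 = 0 ⇒ exp(ω) = -1
  r3: exp(ΔT) + (0)·1 = 0 ⇒ exp(ΔT) = 0
Π_3 = σ^-1 · ω^-1 · q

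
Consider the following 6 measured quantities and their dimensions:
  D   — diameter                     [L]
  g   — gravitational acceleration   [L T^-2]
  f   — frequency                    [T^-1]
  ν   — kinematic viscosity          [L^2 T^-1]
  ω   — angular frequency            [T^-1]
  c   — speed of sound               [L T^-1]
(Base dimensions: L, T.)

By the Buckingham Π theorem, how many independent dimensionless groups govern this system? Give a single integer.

4

Dimensional matrix (L×T by D×g×f×ν×ω×c):
  L: [ 1  1  0  2  0  1]
  T: [ 0 -2 -1 -1 -1 -1]
Row reduction gives pivot columns D,g; rank = 2
Π count = n − r = 6 − 2 = 4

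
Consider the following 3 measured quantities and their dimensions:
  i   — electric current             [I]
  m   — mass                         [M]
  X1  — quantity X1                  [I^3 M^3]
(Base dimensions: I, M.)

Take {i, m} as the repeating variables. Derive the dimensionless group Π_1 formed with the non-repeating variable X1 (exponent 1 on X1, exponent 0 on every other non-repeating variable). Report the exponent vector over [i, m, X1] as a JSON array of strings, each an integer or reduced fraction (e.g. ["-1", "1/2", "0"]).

["-3", "-3", "1"]

Dimensional matrix (I×M by i×m×X1):
  I: [ 1  0  3]
  M: [ 0  1  3]
RREF → pivots at {i,m} ⇒ r = 2
Repeat: i,m; free: X1
RREF:
  r0: [   1    0    3]
  r1: [   0    1    3]
Fix exponent of X1 at 1; solve each RREF row for its pivot's exponent:
  r0: exp(i) + (3)·1 = 0 ⇒ exp(i) = -3
  r1: exp(m) + (3)·1 = 0 ⇒ exp(m) = -3
Π_1 = i^-3 · m^-3 · X1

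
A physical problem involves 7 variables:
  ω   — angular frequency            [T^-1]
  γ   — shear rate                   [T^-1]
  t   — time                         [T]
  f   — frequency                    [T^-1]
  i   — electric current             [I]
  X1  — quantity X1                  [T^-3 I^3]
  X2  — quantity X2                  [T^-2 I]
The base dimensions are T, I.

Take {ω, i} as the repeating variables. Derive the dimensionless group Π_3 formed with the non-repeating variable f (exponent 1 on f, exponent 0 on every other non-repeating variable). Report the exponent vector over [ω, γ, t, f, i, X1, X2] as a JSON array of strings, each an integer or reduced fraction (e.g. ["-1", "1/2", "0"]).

Exponent matrix [T,I] × [ω,γ,t,f,i,X1,X2]:
  T: [-1 -1  1 -1  0 -3 -2]
  I: [ 0  0  0  0  1  3  1]
RREF → pivots at {ω,i} ⇒ r = 2
Repeat: ω,i; free: γ,t,f,X1,X2
RREF:
  r0: [   1    1   -1    1    0    3    2]
  r1: [   0    0    0    0    1    3    1]
Fix exponent of f at 1, γ at 0, t at 0, X1 at 0, X2 at 0; solve each RREF row for its pivot's exponent:
  r0: exp(ω) + (1)·1 = 0 ⇒ exp(ω) = -1
  r1: exp(i) + (0)·1 = 0 ⇒ exp(i) = 0
Π_3 = ω^-1 · f

["-1", "0", "0", "1", "0", "0", "0"]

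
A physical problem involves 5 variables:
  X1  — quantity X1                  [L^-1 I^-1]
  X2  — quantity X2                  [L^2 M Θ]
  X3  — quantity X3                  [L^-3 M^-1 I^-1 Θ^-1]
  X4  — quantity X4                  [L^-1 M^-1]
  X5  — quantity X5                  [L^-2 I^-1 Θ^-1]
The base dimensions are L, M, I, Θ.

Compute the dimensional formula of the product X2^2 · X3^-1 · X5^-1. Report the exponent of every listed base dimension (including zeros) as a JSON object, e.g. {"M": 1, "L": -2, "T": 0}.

Write exponents as rows L,M,I,Θ / cols X1,X2,X3,X4,X5:
  L: [-1  2 -3 -1 -2]
  M: [ 0  1 -1 -1  0]
  I: [-1  0 -1  0 -1]
  Θ: [ 0  1 -1  0 -1]
  [L]: (2)·2+(-1)·-3+(-1)·-2 = 9
  [M]: (2)·1+(-1)·-1+(-1)·0 = 3
  [I]: (2)·0+(-1)·-1+(-1)·-1 = 2
  [Θ]: (2)·1+(-1)·-1+(-1)·-1 = 4
⇒ L^9 M^3 I^2 Θ^4

{"L": 9, "M": 3, "I": 2, "Θ": 4}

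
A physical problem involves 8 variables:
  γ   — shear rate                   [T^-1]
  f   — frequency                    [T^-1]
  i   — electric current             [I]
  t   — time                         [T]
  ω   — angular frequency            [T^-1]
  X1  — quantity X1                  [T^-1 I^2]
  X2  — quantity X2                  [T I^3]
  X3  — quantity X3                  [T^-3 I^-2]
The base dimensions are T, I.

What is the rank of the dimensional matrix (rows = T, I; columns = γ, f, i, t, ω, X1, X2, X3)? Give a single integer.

Exponent matrix [T,I] × [γ,f,i,t,ω,X1,X2,X3]:
  T: [-1 -1  0  1 -1 -1  1 -3]
  I: [ 0  0  1  0  0  2  3 -2]
RREF → pivots at {γ,i} ⇒ r = 2

2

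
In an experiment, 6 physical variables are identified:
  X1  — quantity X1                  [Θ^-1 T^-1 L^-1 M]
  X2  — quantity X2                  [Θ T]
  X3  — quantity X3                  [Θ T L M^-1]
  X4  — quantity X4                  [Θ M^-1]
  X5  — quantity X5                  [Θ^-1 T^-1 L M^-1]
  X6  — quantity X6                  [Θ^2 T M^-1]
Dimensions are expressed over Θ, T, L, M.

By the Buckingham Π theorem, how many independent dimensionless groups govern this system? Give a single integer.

Exponent matrix [Θ,T,L,M] × [X1,X2,X3,X4,X5,X6]:
  Θ: [-1  1  1  1 -1  2]
  T: [-1  1  1  0 -1  1]
  L: [-1  0  1  0  1  0]
  M: [ 1  0 -1 -1 -1 -1]
Echelon form has 3 nonzero rows (pivots: X1,X2,X4)
6 vars − rank 3 = 3 Π groups

3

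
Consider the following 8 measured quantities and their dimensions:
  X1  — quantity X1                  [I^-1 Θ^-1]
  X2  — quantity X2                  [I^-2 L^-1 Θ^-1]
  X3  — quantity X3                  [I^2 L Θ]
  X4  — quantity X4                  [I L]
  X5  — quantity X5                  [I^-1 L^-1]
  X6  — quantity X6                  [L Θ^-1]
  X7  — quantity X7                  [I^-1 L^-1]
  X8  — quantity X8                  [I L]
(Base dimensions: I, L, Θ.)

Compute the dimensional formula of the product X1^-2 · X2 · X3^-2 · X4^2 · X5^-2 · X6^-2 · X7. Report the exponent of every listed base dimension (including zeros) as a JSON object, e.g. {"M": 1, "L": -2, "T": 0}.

Exponent matrix [I,L,Θ] × [X1,X2,X3,X4,X5,X6,X7,X8]:
  I: [-1 -2  2  1 -1  0 -1  1]
  L: [ 0 -1  1  1 -1  1 -1  1]
  Θ: [-1 -1  1  0  0 -1  0  0]
  [I]: (-2)·-1+(1)·-2+(-2)·2+(2)·1+(-2)·-1+(-2)·0+(1)·-1 = -1
  [L]: (-2)·0+(1)·-1+(-2)·1+(2)·1+(-2)·-1+(-2)·1+(1)·-1 = -2
  [Θ]: (-2)·-1+(1)·-1+(-2)·1+(2)·0+(-2)·0+(-2)·-1+(1)·0 = 1
⇒ I^-1 L^-2 Θ

{"I": -1, "L": -2, "Θ": 1}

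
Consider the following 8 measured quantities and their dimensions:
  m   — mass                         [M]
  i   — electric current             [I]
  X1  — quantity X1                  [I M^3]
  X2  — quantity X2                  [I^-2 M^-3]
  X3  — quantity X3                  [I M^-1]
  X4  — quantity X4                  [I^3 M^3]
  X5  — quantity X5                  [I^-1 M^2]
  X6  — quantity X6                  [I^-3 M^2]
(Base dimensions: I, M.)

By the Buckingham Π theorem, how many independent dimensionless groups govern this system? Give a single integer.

Dimensional matrix (I×M by m×i×X1×X2×X3×X4×X5×X6):
  I: [ 0  1  1 -2  1  3 -1 -3]
  M: [ 1  0  3 -3 -1  3  2  2]
Echelon form has 2 nonzero rows (pivots: m,i)
Π count = n − r = 8 − 2 = 6

6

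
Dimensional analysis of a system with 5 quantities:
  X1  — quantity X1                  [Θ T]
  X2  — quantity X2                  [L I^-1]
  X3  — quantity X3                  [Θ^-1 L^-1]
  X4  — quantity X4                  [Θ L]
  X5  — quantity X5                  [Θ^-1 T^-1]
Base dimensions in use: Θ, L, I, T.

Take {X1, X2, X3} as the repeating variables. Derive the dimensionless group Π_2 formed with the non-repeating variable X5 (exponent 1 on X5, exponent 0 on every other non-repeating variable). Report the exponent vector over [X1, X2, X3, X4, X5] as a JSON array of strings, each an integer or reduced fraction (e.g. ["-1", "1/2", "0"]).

["1", "0", "0", "0", "1"]

Write exponents as rows Θ,L,I,T / cols X1,X2,X3,X4,X5:
  Θ: [ 1  0 -1  1 -1]
  L: [ 0  1 -1  1  0]
  I: [ 0 -1  0  0  0]
  T: [ 1  0  0  0 -1]
Row reduction gives pivot columns X1,X2,X3; rank = 3
Pivot set = {X1,X2,X3}, free = {X4,X5}
RREF:
  r0: [   1    0    0    0   -1]
  r1: [   0    1    0    0    0]
  r2: [   0    0    1   -1    0]
  r3: [   0    0    0    0    0]
Fix exponent of X5 at 1, X4 at 0; solve each RREF row for its pivot's exponent:
  r0: exp(X1) + (-1)·1 = 0 ⇒ exp(X1) = 1
  r1: exp(X2) + (0)·1 = 0 ⇒ exp(X2) = 0
  r2: exp(X3) + (0)·1 = 0 ⇒ exp(X3) = 0
Π_2 = X1 · X5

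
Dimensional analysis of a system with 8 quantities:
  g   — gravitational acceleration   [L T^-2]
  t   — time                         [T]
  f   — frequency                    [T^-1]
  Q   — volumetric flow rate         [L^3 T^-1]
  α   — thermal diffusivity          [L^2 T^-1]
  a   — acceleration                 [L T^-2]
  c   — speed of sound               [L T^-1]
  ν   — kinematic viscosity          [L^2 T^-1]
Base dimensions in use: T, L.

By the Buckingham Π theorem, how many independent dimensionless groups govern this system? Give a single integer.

6

Write exponents as rows T,L / cols g,t,f,Q,α,a,c,ν:
  T: [-2  1 -1 -1 -1 -2 -1 -1]
  L: [ 1  0  0  3  2  1  1  2]
RREF → pivots at {g,t} ⇒ r = 2
8 vars − rank 2 = 6 Π groups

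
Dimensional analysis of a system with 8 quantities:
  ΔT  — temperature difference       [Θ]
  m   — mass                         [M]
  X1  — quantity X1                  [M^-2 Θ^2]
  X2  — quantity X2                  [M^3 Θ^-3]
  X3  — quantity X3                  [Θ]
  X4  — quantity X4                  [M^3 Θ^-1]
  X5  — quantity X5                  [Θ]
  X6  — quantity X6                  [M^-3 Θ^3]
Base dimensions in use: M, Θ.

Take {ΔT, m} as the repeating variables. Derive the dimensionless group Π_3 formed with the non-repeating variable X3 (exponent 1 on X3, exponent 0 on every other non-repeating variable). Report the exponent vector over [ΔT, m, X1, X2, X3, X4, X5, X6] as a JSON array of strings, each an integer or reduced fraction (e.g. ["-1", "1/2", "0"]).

Dimensional matrix (M×Θ by ΔT×m×X1×X2×X3×X4×X5×X6):
  M: [ 0  1 -2  3  0  3  0 -3]
  Θ: [ 1  0  2 -3  1 -1  1  3]
RREF → pivots at {ΔT,m} ⇒ r = 2
Repeat: ΔT,m; free: X1,X2,X3,X4,X5,X6
RREF:
  r0: [   1    0    2   -3    1   -1    1    3]
  r1: [   0    1   -2    3    0    3    0   -3]
Fix exponent of X3 at 1, X1 at 0, X2 at 0, X4 at 0, X5 at 0, X6 at 0; solve each RREF row for its pivot's exponent:
  r0: exp(ΔT) + (1)·1 = 0 ⇒ exp(ΔT) = -1
  r1: exp(m) + (0)·1 = 0 ⇒ exp(m) = 0
Π_3 = ΔT^-1 · X3

["-1", "0", "0", "0", "1", "0", "0", "0"]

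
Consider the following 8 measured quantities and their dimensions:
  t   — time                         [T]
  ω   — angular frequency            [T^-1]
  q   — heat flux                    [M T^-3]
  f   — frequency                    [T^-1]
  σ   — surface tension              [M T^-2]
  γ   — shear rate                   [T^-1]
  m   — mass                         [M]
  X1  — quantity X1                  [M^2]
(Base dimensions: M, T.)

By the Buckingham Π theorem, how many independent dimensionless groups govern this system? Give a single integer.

6

Write exponents as rows M,T / cols t,ω,q,f,σ,γ,m,X1:
  M: [ 0  0  1  0  1  0  1  2]
  T: [ 1 -1 -3 -1 -2 -1  0  0]
RREF → pivots at {t,q} ⇒ r = 2
n=8, r=2 ⇒ 6 dimensionless groups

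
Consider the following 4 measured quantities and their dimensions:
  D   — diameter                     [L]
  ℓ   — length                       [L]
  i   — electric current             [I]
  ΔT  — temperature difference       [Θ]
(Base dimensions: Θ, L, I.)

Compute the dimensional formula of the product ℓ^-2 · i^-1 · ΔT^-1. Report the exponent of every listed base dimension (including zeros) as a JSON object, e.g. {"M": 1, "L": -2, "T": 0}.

{"Θ": -1, "L": -2, "I": -1}

Write exponents as rows Θ,L,I / cols D,ℓ,i,ΔT:
  Θ: [ 0  0  0  1]
  L: [ 1  1  0  0]
  I: [ 0  0  1  0]
  [Θ]: (-2)·0+(-1)·0+(-1)·1 = -1
  [L]: (-2)·1+(-1)·0+(-1)·0 = -2
  [I]: (-2)·0+(-1)·1+(-1)·0 = -1
⇒ Θ^-1 L^-2 I^-1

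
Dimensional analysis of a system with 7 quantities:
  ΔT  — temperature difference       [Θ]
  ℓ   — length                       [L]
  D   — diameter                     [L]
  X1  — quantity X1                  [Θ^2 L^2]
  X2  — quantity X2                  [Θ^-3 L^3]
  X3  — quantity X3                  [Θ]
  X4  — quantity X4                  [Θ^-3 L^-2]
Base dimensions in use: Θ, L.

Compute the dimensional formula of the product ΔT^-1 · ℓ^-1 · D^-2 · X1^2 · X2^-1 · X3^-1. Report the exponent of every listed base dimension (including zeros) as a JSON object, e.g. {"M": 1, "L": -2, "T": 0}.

{"Θ": 5, "L": -2}

Exponent matrix [Θ,L] × [ΔT,ℓ,D,X1,X2,X3,X4]:
  Θ: [ 1  0  0  2 -3  1 -3]
  L: [ 0  1  1  2  3  0 -2]
  [Θ]: (-1)·1+(-1)·0+(-2)·0+(2)·2+(-1)·-3+(-1)·1 = 5
  [L]: (-1)·0+(-1)·1+(-2)·1+(2)·2+(-1)·3+(-1)·0 = -2
⇒ Θ^5 L^-2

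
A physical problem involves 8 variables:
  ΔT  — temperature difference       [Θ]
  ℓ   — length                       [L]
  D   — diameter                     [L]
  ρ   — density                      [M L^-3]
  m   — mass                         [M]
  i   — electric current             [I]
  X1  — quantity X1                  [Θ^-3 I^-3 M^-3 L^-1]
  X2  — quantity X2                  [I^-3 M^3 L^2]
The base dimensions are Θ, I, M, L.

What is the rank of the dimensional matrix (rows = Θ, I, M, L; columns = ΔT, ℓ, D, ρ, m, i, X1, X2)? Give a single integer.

Dimensional matrix (Θ×I×M×L by ΔT×ℓ×D×ρ×m×i×X1×X2):
  Θ: [ 1  0  0  0  0  0 -3  0]
  I: [ 0  0  0  0  0  1 -3 -3]
  M: [ 0  0  0  1  1  0 -3  3]
  L: [ 0  1  1 -3  0  0 -1  2]
Echelon form has 4 nonzero rows (pivots: ΔT,ℓ,ρ,i)

4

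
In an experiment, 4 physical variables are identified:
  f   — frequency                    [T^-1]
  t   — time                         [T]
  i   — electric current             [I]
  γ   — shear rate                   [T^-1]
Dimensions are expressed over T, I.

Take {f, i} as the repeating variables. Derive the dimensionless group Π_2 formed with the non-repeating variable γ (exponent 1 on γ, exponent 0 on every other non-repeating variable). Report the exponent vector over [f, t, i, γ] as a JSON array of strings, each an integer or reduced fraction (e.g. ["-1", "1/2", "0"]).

["-1", "0", "0", "1"]

Dimensional matrix (T×I by f×t×i×γ):
  T: [-1  1  0 -1]
  I: [ 0  0  1  0]
Row reduction gives pivot columns f,i; rank = 2
Pivot set = {f,i}, free = {t,γ}
RREF:
  r0: [   1   -1    0    1]
  r1: [   0    0    1    0]
Fix exponent of γ at 1, t at 0; solve each RREF row for its pivot's exponent:
  r0: exp(f) + (1)·1 = 0 ⇒ exp(f) = -1
  r1: exp(i) + (0)·1 = 0 ⇒ exp(i) = 0
Π_2 = f^-1 · γ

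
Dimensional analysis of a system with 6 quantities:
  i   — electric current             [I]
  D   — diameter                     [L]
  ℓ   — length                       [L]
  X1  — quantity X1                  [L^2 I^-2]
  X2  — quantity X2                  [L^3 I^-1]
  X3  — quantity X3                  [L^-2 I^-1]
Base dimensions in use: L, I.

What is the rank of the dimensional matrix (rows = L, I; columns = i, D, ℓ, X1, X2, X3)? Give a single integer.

Write exponents as rows L,I / cols i,D,ℓ,X1,X2,X3:
  L: [ 0  1  1  2  3 -2]
  I: [ 1  0  0 -2 -1 -1]
Row reduction gives pivot columns i,D; rank = 2

2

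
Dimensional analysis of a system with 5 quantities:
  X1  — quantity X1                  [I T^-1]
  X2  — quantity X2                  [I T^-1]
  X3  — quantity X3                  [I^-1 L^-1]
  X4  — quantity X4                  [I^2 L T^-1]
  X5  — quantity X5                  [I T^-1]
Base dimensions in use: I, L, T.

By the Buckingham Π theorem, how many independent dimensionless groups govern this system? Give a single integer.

Write exponents as rows I,L,T / cols X1,X2,X3,X4,X5:
  I: [ 1  1 -1  2  1]
  L: [ 0  0 -1  1  0]
  T: [-1 -1  0 -1 -1]
Row reduction gives pivot columns X1,X3; rank = 2
Π count = n − r = 5 − 2 = 3

3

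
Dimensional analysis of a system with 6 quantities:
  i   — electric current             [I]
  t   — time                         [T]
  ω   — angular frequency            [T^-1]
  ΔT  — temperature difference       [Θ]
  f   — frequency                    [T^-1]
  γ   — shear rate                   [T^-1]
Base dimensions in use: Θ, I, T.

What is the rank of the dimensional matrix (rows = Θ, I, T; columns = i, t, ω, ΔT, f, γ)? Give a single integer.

3

Dimensional matrix (Θ×I×T by i×t×ω×ΔT×f×γ):
  Θ: [ 0  0  0  1  0  0]
  I: [ 1  0  0  0  0  0]
  T: [ 0  1 -1  0 -1 -1]
Echelon form has 3 nonzero rows (pivots: i,t,ΔT)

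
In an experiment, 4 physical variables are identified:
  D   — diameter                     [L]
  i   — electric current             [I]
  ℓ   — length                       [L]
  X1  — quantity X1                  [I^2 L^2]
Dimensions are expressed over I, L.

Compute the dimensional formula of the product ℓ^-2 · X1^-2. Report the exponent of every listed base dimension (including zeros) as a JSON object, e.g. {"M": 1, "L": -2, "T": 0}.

{"I": -4, "L": -6}

Write exponents as rows I,L / cols D,i,ℓ,X1:
  I: [ 0  1  0  2]
  L: [ 1  0  1  2]
  [I]: (-2)·0+(-2)·2 = -4
  [L]: (-2)·1+(-2)·2 = -6
⇒ I^-4 L^-6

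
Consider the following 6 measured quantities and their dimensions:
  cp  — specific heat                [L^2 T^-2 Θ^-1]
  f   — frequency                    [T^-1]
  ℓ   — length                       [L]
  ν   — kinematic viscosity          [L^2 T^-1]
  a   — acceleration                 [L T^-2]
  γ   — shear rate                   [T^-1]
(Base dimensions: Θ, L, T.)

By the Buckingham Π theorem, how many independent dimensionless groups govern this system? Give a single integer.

3

Exponent matrix [Θ,L,T] × [cp,f,ℓ,ν,a,γ]:
  Θ: [-1  0  0  0  0  0]
  L: [ 2  0  1  2  1  0]
  T: [-2 -1  0 -1 -2 -1]
RREF → pivots at {cp,f,ℓ} ⇒ r = 3
6 vars − rank 3 = 3 Π groups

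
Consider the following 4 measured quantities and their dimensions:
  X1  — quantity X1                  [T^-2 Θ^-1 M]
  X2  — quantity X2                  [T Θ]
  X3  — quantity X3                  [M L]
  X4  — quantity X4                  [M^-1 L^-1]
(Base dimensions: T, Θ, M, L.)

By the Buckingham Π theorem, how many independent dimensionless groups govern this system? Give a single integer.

1

Write exponents as rows T,Θ,M,L / cols X1,X2,X3,X4:
  T: [-2  1  0  0]
  Θ: [-1  1  0  0]
  M: [ 1  0  1 -1]
  L: [ 0  0  1 -1]
RREF → pivots at {X1,X2,X3} ⇒ r = 3
n=4, r=3 ⇒ 1 dimensionless group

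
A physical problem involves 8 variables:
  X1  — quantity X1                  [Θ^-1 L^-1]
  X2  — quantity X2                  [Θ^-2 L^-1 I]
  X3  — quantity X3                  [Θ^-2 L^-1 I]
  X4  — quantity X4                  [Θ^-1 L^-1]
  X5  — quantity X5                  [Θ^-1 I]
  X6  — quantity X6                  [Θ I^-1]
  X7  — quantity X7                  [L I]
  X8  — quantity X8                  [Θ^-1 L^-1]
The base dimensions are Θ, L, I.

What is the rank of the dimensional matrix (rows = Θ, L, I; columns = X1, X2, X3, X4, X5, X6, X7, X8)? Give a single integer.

2

Exponent matrix [Θ,L,I] × [X1,X2,X3,X4,X5,X6,X7,X8]:
  Θ: [-1 -2 -2 -1 -1  1  0 -1]
  L: [-1 -1 -1 -1  0  0  1 -1]
  I: [ 0  1  1  0  1 -1  1  0]
Row reduction gives pivot columns X1,X2; rank = 2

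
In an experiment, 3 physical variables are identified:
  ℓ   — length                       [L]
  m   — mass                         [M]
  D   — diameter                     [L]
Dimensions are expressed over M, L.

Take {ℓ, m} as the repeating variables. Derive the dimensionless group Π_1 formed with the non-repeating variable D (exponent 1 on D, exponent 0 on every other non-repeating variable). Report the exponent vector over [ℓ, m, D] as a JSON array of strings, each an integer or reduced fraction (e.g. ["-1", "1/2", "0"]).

["-1", "0", "1"]

Write exponents as rows M,L / cols ℓ,m,D:
  M: [ 0  1  0]
  L: [ 1  0  1]
Echelon form has 2 nonzero rows (pivots: ℓ,m)
Pivot set = {ℓ,m}, free = {D}
RREF:
  r0: [   1    0    1]
  r1: [   0    1    0]
Fix exponent of D at 1; solve each RREF row for its pivot's exponent:
  r0: exp(ℓ) + (1)·1 = 0 ⇒ exp(ℓ) = -1
  r1: exp(m) + (0)·1 = 0 ⇒ exp(m) = 0
Π_1 = ℓ^-1 · D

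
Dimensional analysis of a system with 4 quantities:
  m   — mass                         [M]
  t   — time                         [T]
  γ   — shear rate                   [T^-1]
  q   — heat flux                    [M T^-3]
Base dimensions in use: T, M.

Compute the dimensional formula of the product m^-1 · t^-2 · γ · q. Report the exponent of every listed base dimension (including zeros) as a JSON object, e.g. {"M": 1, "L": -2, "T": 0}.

{"T": -6, "M": 0}

Exponent matrix [T,M] × [m,t,γ,q]:
  T: [ 0  1 -1 -3]
  M: [ 1  0  0  1]
  [T]: (-1)·0+(-2)·1+(1)·-1+(1)·-3 = -6
  [M]: (-1)·1+(-2)·0+(1)·0+(1)·1 = 0
⇒ T^-6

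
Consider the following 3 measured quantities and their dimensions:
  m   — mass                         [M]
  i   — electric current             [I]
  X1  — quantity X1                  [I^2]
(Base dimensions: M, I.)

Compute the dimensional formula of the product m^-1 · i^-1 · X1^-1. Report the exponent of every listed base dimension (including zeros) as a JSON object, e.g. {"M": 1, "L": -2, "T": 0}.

Dimensional matrix (M×I by m×i×X1):
  M: [ 1  0  0]
  I: [ 0  1  2]
  [M]: (-1)·1+(-1)·0+(-1)·0 = -1
  [I]: (-1)·0+(-1)·1+(-1)·2 = -3
⇒ M^-1 I^-3

{"M": -1, "I": -3}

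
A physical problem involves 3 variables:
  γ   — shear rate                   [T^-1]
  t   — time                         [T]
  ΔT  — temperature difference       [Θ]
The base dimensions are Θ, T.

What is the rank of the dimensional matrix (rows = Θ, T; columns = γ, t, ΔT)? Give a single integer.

2

Write exponents as rows Θ,T / cols γ,t,ΔT:
  Θ: [ 0  0  1]
  T: [-1  1  0]
RREF → pivots at {γ,ΔT} ⇒ r = 2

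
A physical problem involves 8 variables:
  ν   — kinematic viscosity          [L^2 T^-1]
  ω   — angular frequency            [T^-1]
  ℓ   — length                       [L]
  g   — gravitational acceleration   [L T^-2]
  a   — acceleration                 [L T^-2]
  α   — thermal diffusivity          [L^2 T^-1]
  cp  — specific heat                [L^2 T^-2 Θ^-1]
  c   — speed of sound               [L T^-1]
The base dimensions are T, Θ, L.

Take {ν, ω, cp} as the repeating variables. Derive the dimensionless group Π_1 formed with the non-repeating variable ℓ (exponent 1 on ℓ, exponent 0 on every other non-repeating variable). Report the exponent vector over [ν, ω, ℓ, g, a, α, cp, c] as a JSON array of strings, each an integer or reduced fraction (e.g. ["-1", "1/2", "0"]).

["-1/2", "1/2", "1", "0", "0", "0", "0", "0"]

Write exponents as rows T,Θ,L / cols ν,ω,ℓ,g,a,α,cp,c:
  T: [-1 -1  0 -2 -2 -1 -2 -1]
  Θ: [ 0  0  0  0  0  0 -1  0]
  L: [ 2  0  1  1  1  2  2  1]
Echelon form has 3 nonzero rows (pivots: ν,ω,cp)
Repeat: ν,ω,cp; free: ℓ,g,a,α,c
RREF:
  r0: [   1    0  1/2  1/2  1/2    1    0  1/2]
  r1: [   0    1 -1/2  3/2  3/2    0    0  1/2]
  r2: [   0    0    0    0    0    0    1    0]
Fix exponent of ℓ at 1, g at 0, a at 0, α at 0, c at 0; solve each RREF row for its pivot's exponent:
  r0: exp(ν) + (1/2)·1 = 0 ⇒ exp(ν) = -1/2
  r1: exp(ω) + (-1/2)·1 = 0 ⇒ exp(ω) = 1/2
  r2: exp(cp) + (0)·1 = 0 ⇒ exp(cp) = 0
Π_1 = ν^(-1/2) · ω^(1/2) · ℓ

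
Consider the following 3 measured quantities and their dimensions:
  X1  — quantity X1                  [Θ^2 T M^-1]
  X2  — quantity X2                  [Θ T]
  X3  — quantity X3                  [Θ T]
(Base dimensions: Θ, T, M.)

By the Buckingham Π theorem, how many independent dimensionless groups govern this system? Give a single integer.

1

Dimensional matrix (Θ×T×M by X1×X2×X3):
  Θ: [ 2  1  1]
  T: [ 1  1  1]
  M: [-1  0  0]
Row reduction gives pivot columns X1,X2; rank = 2
3 vars − rank 2 = 1 Π group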